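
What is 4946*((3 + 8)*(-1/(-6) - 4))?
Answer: -625669/3 ≈ -2.0856e+5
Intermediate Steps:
4946*((3 + 8)*(-1/(-6) - 4)) = 4946*(11*(-1*(-⅙) - 4)) = 4946*(11*(⅙ - 4)) = 4946*(11*(-23/6)) = 4946*(-253/6) = -625669/3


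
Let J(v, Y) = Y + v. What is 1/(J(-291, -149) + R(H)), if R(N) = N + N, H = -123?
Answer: -1/686 ≈ -0.0014577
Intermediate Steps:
R(N) = 2*N
1/(J(-291, -149) + R(H)) = 1/((-149 - 291) + 2*(-123)) = 1/(-440 - 246) = 1/(-686) = -1/686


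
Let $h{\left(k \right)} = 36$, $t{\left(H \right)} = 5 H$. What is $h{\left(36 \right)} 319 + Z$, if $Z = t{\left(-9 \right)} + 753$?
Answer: $12192$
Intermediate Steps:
$Z = 708$ ($Z = 5 \left(-9\right) + 753 = -45 + 753 = 708$)
$h{\left(36 \right)} 319 + Z = 36 \cdot 319 + 708 = 11484 + 708 = 12192$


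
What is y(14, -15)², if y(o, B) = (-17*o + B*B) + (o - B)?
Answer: 256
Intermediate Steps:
y(o, B) = B² - B - 16*o (y(o, B) = (-17*o + B²) + (o - B) = (B² - 17*o) + (o - B) = B² - B - 16*o)
y(14, -15)² = ((-15)² - 1*(-15) - 16*14)² = (225 + 15 - 224)² = 16² = 256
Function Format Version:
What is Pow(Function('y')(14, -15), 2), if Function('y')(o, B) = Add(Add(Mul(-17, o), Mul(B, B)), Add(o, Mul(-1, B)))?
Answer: 256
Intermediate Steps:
Function('y')(o, B) = Add(Pow(B, 2), Mul(-1, B), Mul(-16, o)) (Function('y')(o, B) = Add(Add(Mul(-17, o), Pow(B, 2)), Add(o, Mul(-1, B))) = Add(Add(Pow(B, 2), Mul(-17, o)), Add(o, Mul(-1, B))) = Add(Pow(B, 2), Mul(-1, B), Mul(-16, o)))
Pow(Function('y')(14, -15), 2) = Pow(Add(Pow(-15, 2), Mul(-1, -15), Mul(-16, 14)), 2) = Pow(Add(225, 15, -224), 2) = Pow(16, 2) = 256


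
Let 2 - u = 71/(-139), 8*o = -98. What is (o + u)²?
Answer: 29322225/309136 ≈ 94.852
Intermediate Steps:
o = -49/4 (o = (⅛)*(-98) = -49/4 ≈ -12.250)
u = 349/139 (u = 2 - 71/(-139) = 2 - 71*(-1)/139 = 2 - 1*(-71/139) = 2 + 71/139 = 349/139 ≈ 2.5108)
(o + u)² = (-49/4 + 349/139)² = (-5415/556)² = 29322225/309136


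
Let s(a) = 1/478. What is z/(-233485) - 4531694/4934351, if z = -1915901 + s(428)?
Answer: 4013118516179607/550702338866330 ≈ 7.2873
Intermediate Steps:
s(a) = 1/478
z = -915800677/478 (z = -1915901 + 1/478 = -915800677/478 ≈ -1.9159e+6)
z/(-233485) - 4531694/4934351 = -915800677/478/(-233485) - 4531694/4934351 = -915800677/478*(-1/233485) - 4531694*1/4934351 = 915800677/111605830 - 4531694/4934351 = 4013118516179607/550702338866330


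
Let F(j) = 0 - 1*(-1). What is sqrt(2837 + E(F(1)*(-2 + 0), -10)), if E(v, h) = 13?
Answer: 5*sqrt(114) ≈ 53.385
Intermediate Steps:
F(j) = 1 (F(j) = 0 + 1 = 1)
sqrt(2837 + E(F(1)*(-2 + 0), -10)) = sqrt(2837 + 13) = sqrt(2850) = 5*sqrt(114)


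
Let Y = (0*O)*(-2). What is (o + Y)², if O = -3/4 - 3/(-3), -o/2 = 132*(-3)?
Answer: 627264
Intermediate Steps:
o = 792 (o = -264*(-3) = -2*(-396) = 792)
O = ¼ (O = -3*¼ - 3*(-⅓) = -¾ + 1 = ¼ ≈ 0.25000)
Y = 0 (Y = (0*(¼))*(-2) = 0*(-2) = 0)
(o + Y)² = (792 + 0)² = 792² = 627264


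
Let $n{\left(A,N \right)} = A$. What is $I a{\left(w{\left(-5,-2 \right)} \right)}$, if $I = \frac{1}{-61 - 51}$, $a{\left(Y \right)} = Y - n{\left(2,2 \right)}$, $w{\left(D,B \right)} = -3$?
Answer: $\frac{5}{112} \approx 0.044643$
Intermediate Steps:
$a{\left(Y \right)} = -2 + Y$ ($a{\left(Y \right)} = Y - 2 = -2 + Y$)
$I = - \frac{1}{112}$ ($I = \frac{1}{-61 - 51} = \frac{1}{-112} = - \frac{1}{112} \approx -0.0089286$)
$I a{\left(w{\left(-5,-2 \right)} \right)} = - \frac{-2 - 3}{112} = \left(- \frac{1}{112}\right) \left(-5\right) = \frac{5}{112}$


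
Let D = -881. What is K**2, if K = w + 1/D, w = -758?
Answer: 445955504401/776161 ≈ 5.7457e+5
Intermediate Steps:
K = -667799/881 (K = -758 + 1/(-881) = -758 - 1/881 = -667799/881 ≈ -758.00)
K**2 = (-667799/881)**2 = 445955504401/776161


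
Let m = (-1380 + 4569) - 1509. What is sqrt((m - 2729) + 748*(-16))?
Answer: I*sqrt(13017) ≈ 114.09*I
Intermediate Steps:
m = 1680 (m = 3189 - 1509 = 1680)
sqrt((m - 2729) + 748*(-16)) = sqrt((1680 - 2729) + 748*(-16)) = sqrt(-1049 - 11968) = sqrt(-13017) = I*sqrt(13017)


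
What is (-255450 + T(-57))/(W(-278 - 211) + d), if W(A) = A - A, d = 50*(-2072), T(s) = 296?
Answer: 127577/51800 ≈ 2.4629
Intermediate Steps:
d = -103600
W(A) = 0
(-255450 + T(-57))/(W(-278 - 211) + d) = (-255450 + 296)/(0 - 103600) = -255154/(-103600) = -255154*(-1/103600) = 127577/51800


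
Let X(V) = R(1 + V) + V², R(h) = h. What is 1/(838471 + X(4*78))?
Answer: 1/936128 ≈ 1.0682e-6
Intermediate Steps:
X(V) = 1 + V + V² (X(V) = (1 + V) + V² = 1 + V + V²)
1/(838471 + X(4*78)) = 1/(838471 + (1 + 4*78 + (4*78)²)) = 1/(838471 + (1 + 312 + 312²)) = 1/(838471 + (1 + 312 + 97344)) = 1/(838471 + 97657) = 1/936128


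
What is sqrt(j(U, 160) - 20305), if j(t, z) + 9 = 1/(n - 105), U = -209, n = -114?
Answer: I*sqrt(974279973)/219 ≈ 142.53*I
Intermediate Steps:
j(t, z) = -1972/219 (j(t, z) = -9 + 1/(-114 - 105) = -9 + 1/(-219) = -9 - 1/219 = -1972/219)
sqrt(j(U, 160) - 20305) = sqrt(-1972/219 - 20305) = sqrt(-4448767/219) = I*sqrt(974279973)/219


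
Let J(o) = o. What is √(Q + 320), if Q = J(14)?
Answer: √334 ≈ 18.276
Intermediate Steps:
Q = 14
√(Q + 320) = √(14 + 320) = √334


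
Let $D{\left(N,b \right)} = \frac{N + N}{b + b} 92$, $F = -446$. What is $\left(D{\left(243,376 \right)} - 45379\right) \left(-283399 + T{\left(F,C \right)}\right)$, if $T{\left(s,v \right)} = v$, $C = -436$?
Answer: $\frac{1209147601895}{94} \approx 1.2863 \cdot 10^{10}$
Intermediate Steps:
$D{\left(N,b \right)} = \frac{92 N}{b}$ ($D{\left(N,b \right)} = \frac{2 N}{2 b} 92 = 2 N \frac{1}{2 b} 92 = \frac{N}{b} 92 = \frac{92 N}{b}$)
$\left(D{\left(243,376 \right)} - 45379\right) \left(-283399 + T{\left(F,C \right)}\right) = \left(92 \cdot 243 \cdot \frac{1}{376} - 45379\right) \left(-283399 - 436\right) = \left(92 \cdot 243 \cdot \frac{1}{376} - 45379\right) \left(-283835\right) = \left(\frac{5589}{94} - 45379\right) \left(-283835\right) = \left(- \frac{4260037}{94}\right) \left(-283835\right) = \frac{1209147601895}{94}$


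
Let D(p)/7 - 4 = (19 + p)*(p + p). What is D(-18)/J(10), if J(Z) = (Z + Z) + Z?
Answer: -112/15 ≈ -7.4667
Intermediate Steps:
D(p) = 28 + 14*p*(19 + p) (D(p) = 28 + 7*((19 + p)*(p + p)) = 28 + 7*((19 + p)*(2*p)) = 28 + 7*(2*p*(19 + p)) = 28 + 14*p*(19 + p))
J(Z) = 3*Z (J(Z) = 2*Z + Z = 3*Z)
D(-18)/J(10) = (28 + 14*(-18)² + 266*(-18))/((3*10)) = (28 + 14*324 - 4788)/30 = (28 + 4536 - 4788)*(1/30) = -224*1/30 = -112/15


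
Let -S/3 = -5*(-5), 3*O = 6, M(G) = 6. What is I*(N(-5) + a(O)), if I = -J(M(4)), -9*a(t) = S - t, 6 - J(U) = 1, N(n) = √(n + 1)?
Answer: -385/9 - 10*I ≈ -42.778 - 10.0*I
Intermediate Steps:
N(n) = √(1 + n)
J(U) = 5 (J(U) = 6 - 1*1 = 6 - 1 = 5)
O = 2 (O = (⅓)*6 = 2)
S = -75 (S = -(-15)*(-5) = -3*25 = -75)
a(t) = 25/3 + t/9 (a(t) = -(-75 - t)/9 = 25/3 + t/9)
I = -5 (I = -1*5 = -5)
I*(N(-5) + a(O)) = -5*(√(1 - 5) + (25/3 + (⅑)*2)) = -5*(√(-4) + (25/3 + 2/9)) = -5*(2*I + 77/9) = -5*(77/9 + 2*I) = -385/9 - 10*I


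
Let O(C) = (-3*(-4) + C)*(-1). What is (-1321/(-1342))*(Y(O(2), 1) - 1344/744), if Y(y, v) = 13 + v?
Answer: 249669/20801 ≈ 12.003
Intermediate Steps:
O(C) = -12 - C (O(C) = (12 + C)*(-1) = -12 - C)
(-1321/(-1342))*(Y(O(2), 1) - 1344/744) = (-1321/(-1342))*((13 + 1) - 1344/744) = (-1321*(-1/1342))*(14 - 1344*1/744) = 1321*(14 - 56/31)/1342 = (1321/1342)*(378/31) = 249669/20801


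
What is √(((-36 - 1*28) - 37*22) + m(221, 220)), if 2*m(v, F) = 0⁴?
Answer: I*√878 ≈ 29.631*I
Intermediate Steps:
m(v, F) = 0 (m(v, F) = (½)*0⁴ = (½)*0 = 0)
√(((-36 - 1*28) - 37*22) + m(221, 220)) = √(((-36 - 1*28) - 37*22) + 0) = √(((-36 - 28) - 814) + 0) = √((-64 - 814) + 0) = √(-878 + 0) = √(-878) = I*√878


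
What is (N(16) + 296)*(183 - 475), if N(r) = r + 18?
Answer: -96360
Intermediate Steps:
N(r) = 18 + r
(N(16) + 296)*(183 - 475) = ((18 + 16) + 296)*(183 - 475) = (34 + 296)*(-292) = 330*(-292) = -96360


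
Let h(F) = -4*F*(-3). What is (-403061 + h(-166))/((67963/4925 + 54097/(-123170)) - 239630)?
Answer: 194237242450/114904655251 ≈ 1.6904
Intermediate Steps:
h(F) = 12*F
(-403061 + h(-166))/((67963/4925 + 54097/(-123170)) - 239630) = (-403061 + 12*(-166))/((67963/4925 + 54097/(-123170)) - 239630) = (-403061 - 1992)/((67963*(1/4925) + 54097*(-1/123170)) - 239630) = -405053/((67963/4925 - 54097/123170) - 239630) = -405053/(1620914997/121322450 - 239630) = -405053/(-29070877778503/121322450) = -405053*(-121322450/29070877778503) = 194237242450/114904655251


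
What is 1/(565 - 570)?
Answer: -⅕ ≈ -0.20000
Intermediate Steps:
1/(565 - 570) = 1/(-5) = -⅕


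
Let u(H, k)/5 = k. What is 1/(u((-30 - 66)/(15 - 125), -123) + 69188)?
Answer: 1/68573 ≈ 1.4583e-5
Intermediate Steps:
u(H, k) = 5*k
1/(u((-30 - 66)/(15 - 125), -123) + 69188) = 1/(5*(-123) + 69188) = 1/(-615 + 69188) = 1/68573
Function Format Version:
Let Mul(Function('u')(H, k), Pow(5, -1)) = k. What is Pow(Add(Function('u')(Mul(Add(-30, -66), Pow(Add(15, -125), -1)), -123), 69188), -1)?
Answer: Rational(1, 68573) ≈ 1.4583e-5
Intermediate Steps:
Function('u')(H, k) = Mul(5, k)
Pow(Add(Function('u')(Mul(Add(-30, -66), Pow(Add(15, -125), -1)), -123), 69188), -1) = Pow(Add(Mul(5, -123), 69188), -1) = Pow(Add(-615, 69188), -1) = Pow(68573, -1) = Rational(1, 68573)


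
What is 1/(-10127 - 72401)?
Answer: -1/82528 ≈ -1.2117e-5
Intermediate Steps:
1/(-10127 - 72401) = 1/(-82528) = -1/82528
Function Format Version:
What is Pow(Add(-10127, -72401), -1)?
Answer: Rational(-1, 82528) ≈ -1.2117e-5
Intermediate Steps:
Pow(Add(-10127, -72401), -1) = Pow(-82528, -1) = Rational(-1, 82528)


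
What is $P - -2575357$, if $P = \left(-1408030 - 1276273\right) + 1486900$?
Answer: $1377954$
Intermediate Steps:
$P = -1197403$ ($P = -2684303 + 1486900 = -1197403$)
$P - -2575357 = -1197403 - -2575357 = -1197403 + 2575357 = 1377954$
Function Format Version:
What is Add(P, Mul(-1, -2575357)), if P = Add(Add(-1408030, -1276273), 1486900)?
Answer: 1377954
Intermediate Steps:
P = -1197403 (P = Add(-2684303, 1486900) = -1197403)
Add(P, Mul(-1, -2575357)) = Add(-1197403, Mul(-1, -2575357)) = Add(-1197403, 2575357) = 1377954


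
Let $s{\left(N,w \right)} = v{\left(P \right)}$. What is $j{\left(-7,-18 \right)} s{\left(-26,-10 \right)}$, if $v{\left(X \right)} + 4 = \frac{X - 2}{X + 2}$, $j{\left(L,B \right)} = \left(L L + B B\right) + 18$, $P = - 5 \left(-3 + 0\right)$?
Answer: $-1265$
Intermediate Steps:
$P = 15$ ($P = \left(-5\right) \left(-3\right) = 15$)
$j{\left(L,B \right)} = 18 + B^{2} + L^{2}$ ($j{\left(L,B \right)} = \left(L^{2} + B^{2}\right) + 18 = \left(B^{2} + L^{2}\right) + 18 = 18 + B^{2} + L^{2}$)
$v{\left(X \right)} = -4 + \frac{-2 + X}{2 + X}$ ($v{\left(X \right)} = -4 + \frac{X - 2}{X + 2} = -4 + \frac{-2 + X}{2 + X}$)
$s{\left(N,w \right)} = - \frac{55}{17}$ ($s{\left(N,w \right)} = \frac{-10 - 45}{2 + 15} = \frac{-10 - 45}{17} = \frac{1}{17} \left(-55\right) = - \frac{55}{17}$)
$j{\left(-7,-18 \right)} s{\left(-26,-10 \right)} = \left(18 + \left(-18\right)^{2} + \left(-7\right)^{2}\right) \left(- \frac{55}{17}\right) = \left(18 + 324 + 49\right) \left(- \frac{55}{17}\right) = 391 \left(- \frac{55}{17}\right) = -1265$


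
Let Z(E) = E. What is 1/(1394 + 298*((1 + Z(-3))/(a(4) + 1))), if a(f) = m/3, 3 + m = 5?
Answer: 5/5182 ≈ 0.00096488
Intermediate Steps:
m = 2 (m = -3 + 5 = 2)
a(f) = ⅔ (a(f) = 2/3 = 2*(⅓) = ⅔)
1/(1394 + 298*((1 + Z(-3))/(a(4) + 1))) = 1/(1394 + 298*((1 - 3)/(⅔ + 1))) = 1/(1394 + 298*(-2/5/3)) = 1/(1394 + 298*(-2*⅗)) = 1/(1394 + 298*(-6/5)) = 1/(1394 - 1788/5) = 1/(5182/5) = 5/5182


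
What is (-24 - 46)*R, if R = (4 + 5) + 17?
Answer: -1820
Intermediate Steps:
R = 26 (R = 9 + 17 = 26)
(-24 - 46)*R = (-24 - 46)*26 = -70*26 = -1820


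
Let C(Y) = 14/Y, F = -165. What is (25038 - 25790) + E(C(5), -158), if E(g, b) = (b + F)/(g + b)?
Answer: -581937/776 ≈ -749.92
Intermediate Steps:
E(g, b) = (-165 + b)/(b + g) (E(g, b) = (b - 165)/(g + b) = (-165 + b)/(b + g))
(25038 - 25790) + E(C(5), -158) = (25038 - 25790) + (-165 - 158)/(-158 + 14/5) = -752 - 323/(-158 + 14*(⅕)) = -752 - 323/(-158 + 14/5) = -752 - 323/(-776/5) = -752 - 5/776*(-323) = -752 + 1615/776 = -581937/776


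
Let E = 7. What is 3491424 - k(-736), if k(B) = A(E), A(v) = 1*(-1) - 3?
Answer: 3491428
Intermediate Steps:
A(v) = -4 (A(v) = -1 - 3 = -4)
k(B) = -4
3491424 - k(-736) = 3491424 - 1*(-4) = 3491424 + 4 = 3491428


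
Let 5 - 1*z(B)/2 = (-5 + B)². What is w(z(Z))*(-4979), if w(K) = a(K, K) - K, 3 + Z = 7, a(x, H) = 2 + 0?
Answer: 29874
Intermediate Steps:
a(x, H) = 2
Z = 4 (Z = -3 + 7 = 4)
z(B) = 10 - 2*(-5 + B)²
w(K) = 2 - K
w(z(Z))*(-4979) = (2 - (10 - 2*(-5 + 4)²))*(-4979) = (2 - (10 - 2*(-1)²))*(-4979) = (2 - (10 - 2*1))*(-4979) = (2 - (10 - 2))*(-4979) = (2 - 1*8)*(-4979) = (2 - 8)*(-4979) = -6*(-4979) = 29874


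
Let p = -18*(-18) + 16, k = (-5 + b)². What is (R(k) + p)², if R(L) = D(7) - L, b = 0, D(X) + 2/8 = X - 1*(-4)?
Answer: 1697809/16 ≈ 1.0611e+5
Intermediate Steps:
D(X) = 15/4 + X (D(X) = -¼ + (X - 1*(-4)) = -¼ + (X + 4) = -¼ + (4 + X) = 15/4 + X)
k = 25 (k = (-5 + 0)² = (-5)² = 25)
R(L) = 43/4 - L (R(L) = (15/4 + 7) - L = 43/4 - L)
p = 340 (p = 324 + 16 = 340)
(R(k) + p)² = ((43/4 - 1*25) + 340)² = ((43/4 - 25) + 340)² = (-57/4 + 340)² = (1303/4)² = 1697809/16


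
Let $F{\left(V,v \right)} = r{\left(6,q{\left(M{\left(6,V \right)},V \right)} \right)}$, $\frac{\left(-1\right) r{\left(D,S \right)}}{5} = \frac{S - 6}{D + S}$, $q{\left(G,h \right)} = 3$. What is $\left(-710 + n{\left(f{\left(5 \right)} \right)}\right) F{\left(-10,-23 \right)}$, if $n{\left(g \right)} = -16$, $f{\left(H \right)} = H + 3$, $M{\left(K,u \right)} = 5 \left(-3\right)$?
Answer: $-1210$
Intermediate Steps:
$M{\left(K,u \right)} = -15$
$f{\left(H \right)} = 3 + H$
$r{\left(D,S \right)} = - \frac{5 \left(-6 + S\right)}{D + S}$ ($r{\left(D,S \right)} = - 5 \frac{S - 6}{D + S} = - 5 \frac{-6 + S}{D + S} = - \frac{5 \left(-6 + S\right)}{D + S}$)
$F{\left(V,v \right)} = \frac{5}{3}$ ($F{\left(V,v \right)} = \frac{5 \left(6 - 3\right)}{6 + 3} = \frac{5 \left(6 - 3\right)}{9} = 5 \cdot \frac{1}{9} \cdot 3 = \frac{5}{3}$)
$\left(-710 + n{\left(f{\left(5 \right)} \right)}\right) F{\left(-10,-23 \right)} = \left(-710 - 16\right) \frac{5}{3} = \left(-726\right) \frac{5}{3} = -1210$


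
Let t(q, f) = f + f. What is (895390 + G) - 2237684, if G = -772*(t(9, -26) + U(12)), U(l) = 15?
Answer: -1313730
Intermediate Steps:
t(q, f) = 2*f
G = 28564 (G = -772*(2*(-26) + 15) = -772*(-52 + 15) = -772*(-37) = 28564)
(895390 + G) - 2237684 = (895390 + 28564) - 2237684 = 923954 - 2237684 = -1313730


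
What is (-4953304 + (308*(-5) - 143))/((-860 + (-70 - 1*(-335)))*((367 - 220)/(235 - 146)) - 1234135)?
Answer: 440993843/109925480 ≈ 4.0117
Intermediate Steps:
(-4953304 + (308*(-5) - 143))/((-860 + (-70 - 1*(-335)))*((367 - 220)/(235 - 146)) - 1234135) = (-4953304 + (-1540 - 143))/((-860 + (-70 + 335))*(147/89) - 1234135) = (-4953304 - 1683)/((-860 + 265)*(147*(1/89)) - 1234135) = -4954987/(-595*147/89 - 1234135) = -4954987/(-87465/89 - 1234135) = -4954987/(-109925480/89) = -4954987*(-89/109925480) = 440993843/109925480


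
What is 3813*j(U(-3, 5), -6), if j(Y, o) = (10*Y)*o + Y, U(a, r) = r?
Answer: -1124835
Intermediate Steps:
j(Y, o) = Y + 10*Y*o (j(Y, o) = 10*Y*o + Y = Y + 10*Y*o)
3813*j(U(-3, 5), -6) = 3813*(5*(1 + 10*(-6))) = 3813*(5*(1 - 60)) = 3813*(5*(-59)) = 3813*(-295) = -1124835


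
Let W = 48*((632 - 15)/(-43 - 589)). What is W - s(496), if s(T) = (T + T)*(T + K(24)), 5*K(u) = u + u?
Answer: -198132814/395 ≈ -5.0160e+5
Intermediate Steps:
K(u) = 2*u/5 (K(u) = (u + u)/5 = (2*u)/5 = 2*u/5)
s(T) = 2*T*(48/5 + T) (s(T) = (T + T)*(T + (2/5)*24) = (2*T)*(T + 48/5) = (2*T)*(48/5 + T) = 2*T*(48/5 + T))
W = -3702/79 (W = 48*(617/(-632)) = 48*(617*(-1/632)) = 48*(-617/632) = -3702/79 ≈ -46.861)
W - s(496) = -3702/79 - 2*496*(48 + 5*496)/5 = -3702/79 - 2*496*(48 + 2480)/5 = -3702/79 - 2*496*2528/5 = -3702/79 - 1*2507776/5 = -3702/79 - 2507776/5 = -198132814/395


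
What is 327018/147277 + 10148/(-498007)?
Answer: 161362686130/73344976939 ≈ 2.2001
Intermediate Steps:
327018/147277 + 10148/(-498007) = 327018*(1/147277) + 10148*(-1/498007) = 327018/147277 - 10148/498007 = 161362686130/73344976939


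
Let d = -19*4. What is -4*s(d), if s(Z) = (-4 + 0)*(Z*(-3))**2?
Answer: 831744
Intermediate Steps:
d = -76
s(Z) = -36*Z**2 (s(Z) = -4*9*Z**2 = -36*Z**2)
-4*s(d) = -(-144)*(-76)**2 = -(-144)*5776 = -4*(-207936) = 831744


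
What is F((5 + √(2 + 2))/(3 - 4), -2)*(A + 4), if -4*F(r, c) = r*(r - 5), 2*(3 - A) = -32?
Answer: -483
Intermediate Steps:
A = 19 (A = 3 - ½*(-32) = 3 + 16 = 19)
F(r, c) = -r*(-5 + r)/4 (F(r, c) = -r*(r - 5)/4 = -r*(-5 + r)/4)
F((5 + √(2 + 2))/(3 - 4), -2)*(A + 4) = (((5 + √(2 + 2))/(3 - 4))*(5 - (5 + √(2 + 2))/(3 - 4))/4)*(19 + 4) = (((5 + √4)/(-1))*(5 - (5 + √4)/(-1))/4)*23 = (((5 + 2)*(-1))*(5 - (5 + 2)*(-1))/4)*23 = ((7*(-1))*(5 - 7*(-1))/4)*23 = ((¼)*(-7)*(5 - 1*(-7)))*23 = ((¼)*(-7)*(5 + 7))*23 = ((¼)*(-7)*12)*23 = -21*23 = -483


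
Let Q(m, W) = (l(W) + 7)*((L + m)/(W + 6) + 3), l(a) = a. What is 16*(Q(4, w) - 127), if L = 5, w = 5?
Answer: -14288/11 ≈ -1298.9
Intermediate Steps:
Q(m, W) = (3 + (5 + m)/(6 + W))*(7 + W) (Q(m, W) = (W + 7)*((5 + m)/(W + 6) + 3) = (7 + W)*((5 + m)/(6 + W) + 3) = (7 + W)*(3 + (5 + m)/(6 + W)) = (3 + (5 + m)/(6 + W))*(7 + W))
16*(Q(4, w) - 127) = 16*((161 + 3*5² + 7*4 + 44*5 + 5*4)/(6 + 5) - 127) = 16*((161 + 3*25 + 28 + 220 + 20)/11 - 127) = 16*((161 + 75 + 28 + 220 + 20)/11 - 127) = 16*((1/11)*504 - 127) = 16*(504/11 - 127) = 16*(-893/11) = -14288/11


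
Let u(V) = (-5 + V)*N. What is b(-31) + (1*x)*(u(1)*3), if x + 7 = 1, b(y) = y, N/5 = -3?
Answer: -1111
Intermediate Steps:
N = -15 (N = 5*(-3) = -15)
u(V) = 75 - 15*V (u(V) = (-5 + V)*(-15) = 75 - 15*V)
x = -6 (x = -7 + 1 = -6)
b(-31) + (1*x)*(u(1)*3) = -31 + (1*(-6))*((75 - 15*1)*3) = -31 - 6*(75 - 15)*3 = -31 - 360*3 = -31 - 6*180 = -31 - 1080 = -1111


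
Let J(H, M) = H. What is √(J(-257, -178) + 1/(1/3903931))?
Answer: √3903674 ≈ 1975.8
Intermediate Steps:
√(J(-257, -178) + 1/(1/3903931)) = √(-257 + 1/(1/3903931)) = √(-257 + 3903931) = √3903674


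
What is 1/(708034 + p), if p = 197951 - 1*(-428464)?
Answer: 1/1334449 ≈ 7.4937e-7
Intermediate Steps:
p = 626415 (p = 197951 + 428464 = 626415)
1/(708034 + p) = 1/(708034 + 626415) = 1/1334449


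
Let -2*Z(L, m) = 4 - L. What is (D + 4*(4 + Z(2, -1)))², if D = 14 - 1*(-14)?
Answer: 1600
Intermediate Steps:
D = 28 (D = 14 + 14 = 28)
Z(L, m) = -2 + L/2 (Z(L, m) = -(4 - L)/2 = -2 + L/2)
(D + 4*(4 + Z(2, -1)))² = (28 + 4*(4 + (-2 + (½)*2)))² = (28 + 4*(4 + (-2 + 1)))² = (28 + 4*(4 - 1))² = (28 + 4*3)² = (28 + 12)² = 40² = 1600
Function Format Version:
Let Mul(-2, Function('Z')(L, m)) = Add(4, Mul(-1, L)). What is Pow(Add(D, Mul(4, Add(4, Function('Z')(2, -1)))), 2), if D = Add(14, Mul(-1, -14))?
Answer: 1600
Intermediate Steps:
D = 28 (D = Add(14, 14) = 28)
Function('Z')(L, m) = Add(-2, Mul(Rational(1, 2), L)) (Function('Z')(L, m) = Mul(Rational(-1, 2), Add(4, Mul(-1, L))) = Add(-2, Mul(Rational(1, 2), L)))
Pow(Add(D, Mul(4, Add(4, Function('Z')(2, -1)))), 2) = Pow(Add(28, Mul(4, Add(4, Add(-2, Mul(Rational(1, 2), 2))))), 2) = Pow(Add(28, Mul(4, Add(4, Add(-2, 1)))), 2) = Pow(Add(28, Mul(4, Add(4, -1))), 2) = Pow(Add(28, Mul(4, 3)), 2) = Pow(Add(28, 12), 2) = Pow(40, 2) = 1600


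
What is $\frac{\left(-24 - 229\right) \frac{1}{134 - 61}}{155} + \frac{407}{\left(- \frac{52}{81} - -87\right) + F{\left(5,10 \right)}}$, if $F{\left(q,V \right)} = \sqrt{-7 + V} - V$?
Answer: $\frac{62093656427}{11692536290} - \frac{72171 \sqrt{3}}{1033366} \approx 5.1896$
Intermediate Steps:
$\frac{\left(-24 - 229\right) \frac{1}{134 - 61}}{155} + \frac{407}{\left(- \frac{52}{81} - -87\right) + F{\left(5,10 \right)}} = \frac{\left(-24 - 229\right) \frac{1}{134 - 61}}{155} + \frac{407}{\left(- \frac{52}{81} - -87\right) + \left(\sqrt{-7 + 10} - 10\right)} = - \frac{253}{73} \cdot \frac{1}{155} + \frac{407}{\left(\left(-52\right) \frac{1}{81} + 87\right) - \left(10 - \sqrt{3}\right)} = \left(-253\right) \frac{1}{73} \cdot \frac{1}{155} + \frac{407}{\left(- \frac{52}{81} + 87\right) - \left(10 - \sqrt{3}\right)} = \left(- \frac{253}{73}\right) \frac{1}{155} + \frac{407}{\frac{6995}{81} - \left(10 - \sqrt{3}\right)} = - \frac{253}{11315} + \frac{407}{\frac{6185}{81} + \sqrt{3}}$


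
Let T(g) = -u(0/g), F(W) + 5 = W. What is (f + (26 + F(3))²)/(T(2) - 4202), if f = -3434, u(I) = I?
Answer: 1429/2101 ≈ 0.68015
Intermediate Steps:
F(W) = -5 + W
T(g) = 0 (T(g) = -0/g = -1*0 = 0)
(f + (26 + F(3))²)/(T(2) - 4202) = (-3434 + (26 + (-5 + 3))²)/(0 - 4202) = (-3434 + (26 - 2)²)/(-4202) = (-3434 + 24²)*(-1/4202) = (-3434 + 576)*(-1/4202) = -2858*(-1/4202) = 1429/2101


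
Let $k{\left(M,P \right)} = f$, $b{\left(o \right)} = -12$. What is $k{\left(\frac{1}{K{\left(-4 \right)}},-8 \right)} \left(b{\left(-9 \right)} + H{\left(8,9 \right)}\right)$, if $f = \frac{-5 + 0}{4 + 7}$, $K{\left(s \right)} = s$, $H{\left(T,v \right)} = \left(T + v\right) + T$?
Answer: $- \frac{65}{11} \approx -5.9091$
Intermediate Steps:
$H{\left(T,v \right)} = v + 2 T$
$f = - \frac{5}{11} \approx -0.45455$
$k{\left(M,P \right)} = - \frac{5}{11}$
$k{\left(\frac{1}{K{\left(-4 \right)}},-8 \right)} \left(b{\left(-9 \right)} + H{\left(8,9 \right)}\right) = - \frac{5 \left(-12 + \left(9 + 2 \cdot 8\right)\right)}{11} = - \frac{5 \left(-12 + \left(9 + 16\right)\right)}{11} = - \frac{5 \left(-12 + 25\right)}{11} = \left(- \frac{5}{11}\right) 13 = - \frac{65}{11}$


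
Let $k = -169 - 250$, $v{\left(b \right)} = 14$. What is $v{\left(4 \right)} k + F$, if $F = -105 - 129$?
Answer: $-6100$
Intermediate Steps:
$F = -234$
$k = -419$
$v{\left(4 \right)} k + F = 14 \left(-419\right) - 234 = -5866 - 234 = -6100$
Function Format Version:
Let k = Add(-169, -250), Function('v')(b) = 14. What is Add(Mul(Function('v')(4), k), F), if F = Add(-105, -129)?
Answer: -6100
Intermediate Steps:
F = -234
k = -419
Add(Mul(Function('v')(4), k), F) = Add(Mul(14, -419), -234) = Add(-5866, -234) = -6100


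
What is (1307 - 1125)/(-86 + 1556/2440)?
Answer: -111020/52071 ≈ -2.1321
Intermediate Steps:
(1307 - 1125)/(-86 + 1556/2440) = 182/(-86 + 1556*(1/2440)) = 182/(-86 + 389/610) = 182/(-52071/610) = 182*(-610/52071) = -111020/52071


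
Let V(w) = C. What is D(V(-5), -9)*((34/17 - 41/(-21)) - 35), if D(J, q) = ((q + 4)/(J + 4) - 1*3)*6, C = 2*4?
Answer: 13366/21 ≈ 636.48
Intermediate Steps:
C = 8
V(w) = 8
D(J, q) = -18 + 6*(4 + q)/(4 + J) (D(J, q) = ((4 + q)/(4 + J) - 3)*6 = (-3 + (4 + q)/(4 + J))*6 = -18 + 6*(4 + q)/(4 + J))
D(V(-5), -9)*((34/17 - 41/(-21)) - 35) = (6*(-8 - 9 - 3*8)/(4 + 8))*((34/17 - 41/(-21)) - 35) = (6*(-8 - 9 - 24)/12)*((34*(1/17) - 41*(-1/21)) - 35) = (6*(1/12)*(-41))*((2 + 41/21) - 35) = -41*(83/21 - 35)/2 = -41/2*(-652/21) = 13366/21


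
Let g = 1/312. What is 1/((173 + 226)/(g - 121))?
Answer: -5393/17784 ≈ -0.30325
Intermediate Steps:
g = 1/312 ≈ 0.0032051
1/((173 + 226)/(g - 121)) = 1/((173 + 226)/(1/312 - 121)) = 1/(399/(-37751/312)) = 1/(399*(-312/37751)) = 1/(-17784/5393) = -5393/17784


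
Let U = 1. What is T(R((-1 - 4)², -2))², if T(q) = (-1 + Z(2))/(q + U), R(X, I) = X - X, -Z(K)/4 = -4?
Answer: 225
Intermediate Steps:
Z(K) = 16 (Z(K) = -4*(-4) = 16)
R(X, I) = 0
T(q) = 15/(1 + q) (T(q) = (-1 + 16)/(q + 1) = 15/(1 + q))
T(R((-1 - 4)², -2))² = (15/(1 + 0))² = (15/1)² = (15*1)² = 15² = 225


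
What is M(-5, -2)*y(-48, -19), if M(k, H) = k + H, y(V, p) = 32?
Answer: -224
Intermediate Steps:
M(k, H) = H + k
M(-5, -2)*y(-48, -19) = (-2 - 5)*32 = -7*32 = -224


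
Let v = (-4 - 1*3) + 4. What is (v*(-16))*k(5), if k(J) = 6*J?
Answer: 1440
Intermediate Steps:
v = -3 (v = (-4 - 3) + 4 = -7 + 4 = -3)
(v*(-16))*k(5) = (-3*(-16))*(6*5) = 48*30 = 1440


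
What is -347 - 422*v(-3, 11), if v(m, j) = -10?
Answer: 3873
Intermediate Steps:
-347 - 422*v(-3, 11) = -347 - 422*(-10) = -347 + 4220 = 3873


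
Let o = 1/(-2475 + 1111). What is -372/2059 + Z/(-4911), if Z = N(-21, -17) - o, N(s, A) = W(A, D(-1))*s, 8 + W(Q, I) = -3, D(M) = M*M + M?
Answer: -3140640703/13792425636 ≈ -0.22771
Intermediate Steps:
D(M) = M + M² (D(M) = M² + M = M + M²)
W(Q, I) = -11 (W(Q, I) = -8 - 3 = -11)
N(s, A) = -11*s
o = -1/1364 (o = 1/(-1364) = -1/1364 ≈ -0.00073314)
Z = 315085/1364 (Z = -11*(-21) - 1*(-1/1364) = 231 + 1/1364 = 315085/1364 ≈ 231.00)
-372/2059 + Z/(-4911) = -372/2059 + (315085/1364)/(-4911) = -372*1/2059 + (315085/1364)*(-1/4911) = -372/2059 - 315085/6698604 = -3140640703/13792425636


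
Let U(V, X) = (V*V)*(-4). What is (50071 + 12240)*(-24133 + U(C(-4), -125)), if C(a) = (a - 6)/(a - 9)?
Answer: -254158904747/169 ≈ -1.5039e+9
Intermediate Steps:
C(a) = (-6 + a)/(-9 + a)
U(V, X) = -4*V² (U(V, X) = V²*(-4) = -4*V²)
(50071 + 12240)*(-24133 + U(C(-4), -125)) = (50071 + 12240)*(-24133 - 4*(-6 - 4)²/(-9 - 4)²) = 62311*(-24133 - 4*(-10/(-13))²) = 62311*(-24133 - 4*(-1/13*(-10))²) = 62311*(-24133 - 4*(10/13)²) = 62311*(-24133 - 4*100/169) = 62311*(-24133 - 400/169) = 62311*(-4078877/169) = -254158904747/169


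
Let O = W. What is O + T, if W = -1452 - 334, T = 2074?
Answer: 288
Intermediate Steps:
W = -1786
O = -1786
O + T = -1786 + 2074 = 288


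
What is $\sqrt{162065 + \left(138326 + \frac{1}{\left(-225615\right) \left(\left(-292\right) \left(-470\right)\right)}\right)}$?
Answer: $\frac{\sqrt{17041097899433653524246}}{238180020} \approx 548.08$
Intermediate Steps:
$\sqrt{162065 + \left(138326 + \frac{1}{\left(-225615\right) \left(\left(-292\right) \left(-470\right)\right)}\right)} = \sqrt{162065 + \left(138326 - \frac{1}{225615 \cdot 137240}\right)} = \sqrt{162065 + \left(138326 - \frac{1}{30963402600}\right)} = \sqrt{162065 + \frac{4283043628047599}{30963402600}} = \sqrt{\frac{9301127470416599}{30963402600}} = \frac{\sqrt{17041097899433653524246}}{238180020}$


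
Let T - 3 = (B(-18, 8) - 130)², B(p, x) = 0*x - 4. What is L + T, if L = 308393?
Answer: 326352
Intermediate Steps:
B(p, x) = -4 (B(p, x) = 0 - 4 = -4)
T = 17959 (T = 3 + (-4 - 130)² = 3 + (-134)² = 3 + 17956 = 17959)
L + T = 308393 + 17959 = 326352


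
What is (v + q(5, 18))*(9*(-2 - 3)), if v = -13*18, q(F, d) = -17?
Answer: 11295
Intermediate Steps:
v = -234
(v + q(5, 18))*(9*(-2 - 3)) = (-234 - 17)*(9*(-2 - 3)) = -2259*(-5) = -251*(-45) = 11295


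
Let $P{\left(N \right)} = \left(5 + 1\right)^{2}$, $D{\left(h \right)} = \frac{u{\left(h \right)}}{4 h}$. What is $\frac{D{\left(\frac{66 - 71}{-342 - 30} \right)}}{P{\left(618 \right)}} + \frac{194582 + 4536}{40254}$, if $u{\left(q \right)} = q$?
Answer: $\frac{4785541}{966096} \approx 4.9535$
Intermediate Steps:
$D{\left(h \right)} = \frac{1}{4}$ ($D{\left(h \right)} = \frac{h}{4 h} = h \frac{1}{4 h} = \frac{1}{4}$)
$P{\left(N \right)} = 36$ ($P{\left(N \right)} = 6^{2} = 36$)
$\frac{D{\left(\frac{66 - 71}{-342 - 30} \right)}}{P{\left(618 \right)}} + \frac{194582 + 4536}{40254} = \frac{1}{4 \cdot 36} + \frac{194582 + 4536}{40254} = \frac{1}{4} \cdot \frac{1}{36} + 199118 \cdot \frac{1}{40254} = \frac{1}{144} + \frac{99559}{20127} = \frac{4785541}{966096}$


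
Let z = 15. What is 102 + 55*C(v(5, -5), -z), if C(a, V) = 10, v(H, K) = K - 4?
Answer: 652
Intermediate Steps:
v(H, K) = -4 + K
102 + 55*C(v(5, -5), -z) = 102 + 55*10 = 102 + 550 = 652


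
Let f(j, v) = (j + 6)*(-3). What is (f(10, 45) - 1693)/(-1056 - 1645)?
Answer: 1741/2701 ≈ 0.64458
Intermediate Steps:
f(j, v) = -18 - 3*j (f(j, v) = (6 + j)*(-3) = -18 - 3*j)
(f(10, 45) - 1693)/(-1056 - 1645) = ((-18 - 3*10) - 1693)/(-1056 - 1645) = ((-18 - 30) - 1693)/(-2701) = (-48 - 1693)*(-1/2701) = -1741*(-1/2701) = 1741/2701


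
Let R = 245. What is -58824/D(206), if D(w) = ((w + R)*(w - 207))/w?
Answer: 12117744/451 ≈ 26869.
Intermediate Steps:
D(w) = (-207 + w)*(245 + w)/w (D(w) = ((w + 245)*(w - 207))/w = ((245 + w)*(-207 + w))/w = ((-207 + w)*(245 + w))/w = (-207 + w)*(245 + w)/w)
-58824/D(206) = -58824/(38 + 206 - 50715/206) = -58824/(-451/206) = -58824*(-206/451) = 12117744/451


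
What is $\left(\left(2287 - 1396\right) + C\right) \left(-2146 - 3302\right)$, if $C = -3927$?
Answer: $16540128$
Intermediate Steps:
$\left(\left(2287 - 1396\right) + C\right) \left(-2146 - 3302\right) = \left(\left(2287 - 1396\right) - 3927\right) \left(-2146 - 3302\right) = \left(891 - 3927\right) \left(-5448\right) = \left(-3036\right) \left(-5448\right) = 16540128$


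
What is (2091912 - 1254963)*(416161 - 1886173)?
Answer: -1230325073388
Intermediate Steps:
(2091912 - 1254963)*(416161 - 1886173) = 836949*(-1470012) = -1230325073388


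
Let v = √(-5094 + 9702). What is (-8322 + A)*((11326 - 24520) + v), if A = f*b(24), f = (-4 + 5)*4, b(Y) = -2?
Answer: 109906020 - 399840*√2 ≈ 1.0934e+8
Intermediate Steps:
f = 4 (f = 1*4 = 4)
A = -8 (A = 4*(-2) = -8)
v = 48*√2 (v = √4608 = 48*√2 ≈ 67.882)
(-8322 + A)*((11326 - 24520) + v) = (-8322 - 8)*((11326 - 24520) + 48*√2) = -8330*(-13194 + 48*√2) = 109906020 - 399840*√2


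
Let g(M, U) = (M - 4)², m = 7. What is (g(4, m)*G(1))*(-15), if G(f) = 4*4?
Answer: 0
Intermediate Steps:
G(f) = 16
g(M, U) = (-4 + M)²
(g(4, m)*G(1))*(-15) = ((-4 + 4)²*16)*(-15) = (0²*16)*(-15) = (0*16)*(-15) = 0*(-15) = 0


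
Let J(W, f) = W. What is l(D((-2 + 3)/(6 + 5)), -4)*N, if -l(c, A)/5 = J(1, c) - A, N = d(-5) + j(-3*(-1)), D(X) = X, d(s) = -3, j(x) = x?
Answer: 0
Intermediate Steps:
N = 0 (N = -3 - 3*(-1) = -3 + 3 = 0)
l(c, A) = -5 + 5*A (l(c, A) = -5*(1 - A) = -5 + 5*A)
l(D((-2 + 3)/(6 + 5)), -4)*N = (-5 + 5*(-4))*0 = (-5 - 20)*0 = -25*0 = 0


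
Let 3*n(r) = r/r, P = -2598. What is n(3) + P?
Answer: -7793/3 ≈ -2597.7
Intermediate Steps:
n(r) = 1/3 (n(r) = (r/r)/3 = (1/3)*1 = 1/3)
n(3) + P = 1/3 - 2598 = -7793/3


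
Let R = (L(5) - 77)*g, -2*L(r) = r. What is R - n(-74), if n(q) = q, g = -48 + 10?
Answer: 3095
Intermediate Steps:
L(r) = -r/2
g = -38
R = 3021 (R = (-1/2*5 - 77)*(-38) = (-5/2 - 77)*(-38) = -159/2*(-38) = 3021)
R - n(-74) = 3021 - 1*(-74) = 3021 + 74 = 3095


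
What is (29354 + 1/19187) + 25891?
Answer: 1059985816/19187 ≈ 55245.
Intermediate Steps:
(29354 + 1/19187) + 25891 = 563215199/19187 + 25891 = 1059985816/19187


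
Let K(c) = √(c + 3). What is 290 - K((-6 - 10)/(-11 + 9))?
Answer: 290 - √11 ≈ 286.68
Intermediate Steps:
K(c) = √(3 + c)
290 - K((-6 - 10)/(-11 + 9)) = 290 - √(3 + (-6 - 10)/(-11 + 9)) = 290 - √(3 - 16/(-2)) = 290 - √(3 - 16*(-½)) = 290 - √(3 + 8) = 290 - √11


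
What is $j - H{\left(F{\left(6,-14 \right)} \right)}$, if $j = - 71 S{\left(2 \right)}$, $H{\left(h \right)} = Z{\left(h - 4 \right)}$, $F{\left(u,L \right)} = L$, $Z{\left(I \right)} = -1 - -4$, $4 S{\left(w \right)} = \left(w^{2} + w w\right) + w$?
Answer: $- \frac{361}{2} \approx -180.5$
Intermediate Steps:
$S{\left(w \right)} = \frac{w^{2}}{2} + \frac{w}{4}$ ($S{\left(w \right)} = \frac{\left(w^{2} + w w\right) + w}{4} = \frac{\left(w^{2} + w^{2}\right) + w}{4} = \frac{2 w^{2} + w}{4} = \frac{w + 2 w^{2}}{4} = \frac{w^{2}}{2} + \frac{w}{4}$)
$Z{\left(I \right)} = 3$ ($Z{\left(I \right)} = -1 + 4 = 3$)
$H{\left(h \right)} = 3$
$j = - \frac{355}{2}$ ($j = - 71 \cdot \frac{1}{4} \cdot 2 \left(1 + 2 \cdot 2\right) = - 71 \cdot \frac{1}{4} \cdot 2 \left(1 + 4\right) = - 71 \cdot \frac{1}{4} \cdot 2 \cdot 5 = \left(-71\right) \frac{5}{2} = - \frac{355}{2} \approx -177.5$)
$j - H{\left(F{\left(6,-14 \right)} \right)} = - \frac{355}{2} - 3 = - \frac{361}{2}$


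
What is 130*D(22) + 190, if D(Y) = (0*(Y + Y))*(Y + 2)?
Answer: 190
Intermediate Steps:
D(Y) = 0 (D(Y) = (0*(2*Y))*(2 + Y) = 0*(2 + Y) = 0)
130*D(22) + 190 = 130*0 + 190 = 0 + 190 = 190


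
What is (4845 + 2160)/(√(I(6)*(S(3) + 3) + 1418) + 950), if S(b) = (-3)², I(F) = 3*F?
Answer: 175125/23707 - 7005*√1634/900866 ≈ 7.0727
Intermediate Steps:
S(b) = 9
(4845 + 2160)/(√(I(6)*(S(3) + 3) + 1418) + 950) = (4845 + 2160)/(√((3*6)*(9 + 3) + 1418) + 950) = 7005/(√(18*12 + 1418) + 950) = 7005/(√(216 + 1418) + 950) = 7005/(√1634 + 950) = 7005/(950 + √1634)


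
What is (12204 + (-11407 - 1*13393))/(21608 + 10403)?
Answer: -12596/32011 ≈ -0.39349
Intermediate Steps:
(12204 + (-11407 - 1*13393))/(21608 + 10403) = (12204 + (-11407 - 13393))/32011 = (12204 - 24800)*(1/32011) = -12596*1/32011 = -12596/32011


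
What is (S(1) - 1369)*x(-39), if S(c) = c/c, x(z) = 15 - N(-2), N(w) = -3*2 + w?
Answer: -31464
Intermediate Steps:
N(w) = -6 + w
x(z) = 23 (x(z) = 15 - (-6 - 2) = 15 - 1*(-8) = 15 + 8 = 23)
S(c) = 1
(S(1) - 1369)*x(-39) = (1 - 1369)*23 = -1368*23 = -31464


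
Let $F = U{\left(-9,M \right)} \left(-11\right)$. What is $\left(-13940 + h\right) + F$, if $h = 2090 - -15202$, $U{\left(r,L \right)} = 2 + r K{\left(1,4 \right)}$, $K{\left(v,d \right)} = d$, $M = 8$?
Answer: $3726$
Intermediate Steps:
$U{\left(r,L \right)} = 2 + 4 r$ ($U{\left(r,L \right)} = 2 + r 4 = 2 + 4 r$)
$F = 374$ ($F = \left(2 + 4 \left(-9\right)\right) \left(-11\right) = \left(2 - 36\right) \left(-11\right) = \left(-34\right) \left(-11\right) = 374$)
$h = 17292$ ($h = 2090 + 15202 = 17292$)
$\left(-13940 + h\right) + F = \left(-13940 + 17292\right) + 374 = 3352 + 374 = 3726$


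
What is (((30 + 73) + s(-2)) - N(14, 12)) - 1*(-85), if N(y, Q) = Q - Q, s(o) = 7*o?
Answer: 174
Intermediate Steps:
N(y, Q) = 0
(((30 + 73) + s(-2)) - N(14, 12)) - 1*(-85) = (((30 + 73) + 7*(-2)) - 1*0) - 1*(-85) = ((103 - 14) + 0) + 85 = (89 + 0) + 85 = 89 + 85 = 174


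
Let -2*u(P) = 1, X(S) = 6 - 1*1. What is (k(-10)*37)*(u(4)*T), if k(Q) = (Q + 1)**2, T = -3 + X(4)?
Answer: -2997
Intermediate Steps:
X(S) = 5 (X(S) = 6 - 1 = 5)
T = 2 (T = -3 + 5 = 2)
u(P) = -1/2 (u(P) = -1/2*1 = -1/2)
k(Q) = (1 + Q)**2
(k(-10)*37)*(u(4)*T) = ((1 - 10)**2*37)*(-1/2*2) = ((-9)**2*37)*(-1) = (81*37)*(-1) = 2997*(-1) = -2997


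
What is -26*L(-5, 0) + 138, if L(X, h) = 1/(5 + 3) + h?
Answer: 539/4 ≈ 134.75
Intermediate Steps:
L(X, h) = ⅛ + h (L(X, h) = 1/8 + h = ⅛ + h)
-26*L(-5, 0) + 138 = -26*(⅛ + 0) + 138 = -26*⅛ + 138 = -13/4 + 138 = 539/4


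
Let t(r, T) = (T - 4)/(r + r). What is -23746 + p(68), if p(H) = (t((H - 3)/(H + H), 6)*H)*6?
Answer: -1488002/65 ≈ -22892.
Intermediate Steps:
t(r, T) = (-4 + T)/(2*r) (t(r, T) = (-4 + T)/((2*r)) = (-4 + T)*(1/(2*r)) = (-4 + T)/(2*r))
p(H) = 12*H²/(-3 + H) (p(H) = (((-4 + 6)/(2*(((H - 3)/(H + H)))))*H)*6 = (((½)*2/((-3 + H)/((2*H))))*H)*6 = (((½)*2/((-3 + H)*(1/(2*H))))*H)*6 = (((½)*2/((-3 + H)/(2*H)))*H)*6 = (((½)*(2*H/(-3 + H))*2)*H)*6 = ((2*H/(-3 + H))*H)*6 = (2*H²/(-3 + H))*6 = 12*H²/(-3 + H))
-23746 + p(68) = -23746 + 12*68²/(-3 + 68) = -23746 + 12*4624/65 = -23746 + 12*4624*(1/65) = -23746 + 55488/65 = -1488002/65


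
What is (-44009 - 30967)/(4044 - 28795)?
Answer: 74976/24751 ≈ 3.0292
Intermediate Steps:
(-44009 - 30967)/(4044 - 28795) = -74976/(-24751) = -74976*(-1/24751) = 74976/24751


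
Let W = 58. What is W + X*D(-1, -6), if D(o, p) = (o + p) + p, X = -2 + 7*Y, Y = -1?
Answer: 175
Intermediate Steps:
X = -9 (X = -2 + 7*(-1) = -2 - 7 = -9)
D(o, p) = o + 2*p
W + X*D(-1, -6) = 58 - 9*(-1 + 2*(-6)) = 58 - 9*(-1 - 12) = 58 - 9*(-13) = 58 + 117 = 175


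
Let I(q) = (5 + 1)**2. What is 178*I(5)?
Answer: 6408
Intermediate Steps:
I(q) = 36 (I(q) = 6**2 = 36)
178*I(5) = 178*36 = 6408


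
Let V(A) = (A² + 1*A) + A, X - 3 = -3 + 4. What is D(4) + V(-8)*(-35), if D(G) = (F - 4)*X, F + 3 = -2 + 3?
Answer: -1704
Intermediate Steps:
X = 4 (X = 3 + (-3 + 4) = 3 + 1 = 4)
V(A) = A² + 2*A (V(A) = (A² + A) + A = (A + A²) + A = A² + 2*A)
F = -2 (F = -3 + (-2 + 3) = -3 + 1 = -2)
D(G) = -24 (D(G) = (-2 - 4)*4 = -6*4 = -24)
D(4) + V(-8)*(-35) = -24 - 8*(2 - 8)*(-35) = -24 - 8*(-6)*(-35) = -24 + 48*(-35) = -24 - 1680 = -1704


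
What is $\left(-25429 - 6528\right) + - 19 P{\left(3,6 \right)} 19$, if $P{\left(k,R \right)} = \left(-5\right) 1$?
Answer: $-30152$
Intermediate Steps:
$P{\left(k,R \right)} = -5$
$\left(-25429 - 6528\right) + - 19 P{\left(3,6 \right)} 19 = \left(-25429 - 6528\right) + \left(-19\right) \left(-5\right) 19 = -31957 + 95 \cdot 19 = -31957 + 1805 = -30152$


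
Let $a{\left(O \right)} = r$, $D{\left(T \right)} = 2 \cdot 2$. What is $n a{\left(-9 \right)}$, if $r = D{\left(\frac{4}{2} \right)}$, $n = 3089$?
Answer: $12356$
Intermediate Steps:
$D{\left(T \right)} = 4$
$r = 4$
$a{\left(O \right)} = 4$
$n a{\left(-9 \right)} = 3089 \cdot 4 = 12356$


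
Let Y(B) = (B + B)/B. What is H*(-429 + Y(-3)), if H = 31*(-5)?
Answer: 66185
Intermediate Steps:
Y(B) = 2 (Y(B) = (2*B)/B = 2)
H = -155
H*(-429 + Y(-3)) = -155*(-429 + 2) = -155*(-427) = 66185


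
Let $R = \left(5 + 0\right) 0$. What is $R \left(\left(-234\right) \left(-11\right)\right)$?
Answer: $0$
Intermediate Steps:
$R = 0$ ($R = 5 \cdot 0 = 0$)
$R \left(\left(-234\right) \left(-11\right)\right) = 0 \left(\left(-234\right) \left(-11\right)\right) = 0 \cdot 2574 = 0$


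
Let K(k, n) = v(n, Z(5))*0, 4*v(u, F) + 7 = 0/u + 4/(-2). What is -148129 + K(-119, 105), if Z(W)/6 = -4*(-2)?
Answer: -148129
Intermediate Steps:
Z(W) = 48 (Z(W) = 6*(-4*(-2)) = 6*8 = 48)
v(u, F) = -9/4 (v(u, F) = -7/4 + (0/u + 4/(-2))/4 = -7/4 + (0 + 4*(-½))/4 = -7/4 + (0 - 2)/4 = -7/4 + (¼)*(-2) = -7/4 - ½ = -9/4)
K(k, n) = 0 (K(k, n) = -9/4*0 = 0)
-148129 + K(-119, 105) = -148129 + 0 = -148129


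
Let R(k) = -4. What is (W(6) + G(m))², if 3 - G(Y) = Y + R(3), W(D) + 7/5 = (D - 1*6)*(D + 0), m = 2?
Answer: 324/25 ≈ 12.960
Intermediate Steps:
W(D) = -7/5 + D*(-6 + D) (W(D) = -7/5 + (D - 1*6)*(D + 0) = -7/5 + (D - 6)*D = -7/5 + (-6 + D)*D = -7/5 + D*(-6 + D))
G(Y) = 7 - Y (G(Y) = 3 - (Y - 4) = 3 - (-4 + Y) = 3 + (4 - Y) = 7 - Y)
(W(6) + G(m))² = ((-7/5 + 6² - 6*6) + (7 - 1*2))² = ((-7/5 + 36 - 36) + (7 - 2))² = (-7/5 + 5)² = (18/5)² = 324/25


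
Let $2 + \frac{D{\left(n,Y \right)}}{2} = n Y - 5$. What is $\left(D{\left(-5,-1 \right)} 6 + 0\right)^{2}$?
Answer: $576$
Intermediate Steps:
$D{\left(n,Y \right)} = -14 + 2 Y n$ ($D{\left(n,Y \right)} = -4 + 2 \left(n Y - 5\right) = -4 + 2 \left(Y n - 5\right) = -4 + 2 \left(-5 + Y n\right) = -4 + \left(-10 + 2 Y n\right) = -14 + 2 Y n$)
$\left(D{\left(-5,-1 \right)} 6 + 0\right)^{2} = \left(\left(-14 + 2 \left(-1\right) \left(-5\right)\right) 6 + 0\right)^{2} = \left(\left(-14 + 10\right) 6 + 0\right)^{2} = \left(\left(-4\right) 6 + 0\right)^{2} = \left(-24 + 0\right)^{2} = \left(-24\right)^{2} = 576$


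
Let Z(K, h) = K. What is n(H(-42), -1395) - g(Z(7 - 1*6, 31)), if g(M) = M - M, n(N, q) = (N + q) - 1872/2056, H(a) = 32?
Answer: -350525/257 ≈ -1363.9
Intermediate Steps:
n(N, q) = -234/257 + N + q (n(N, q) = (N + q) - 1872*1/2056 = (N + q) - 234/257 = -234/257 + N + q)
g(M) = 0
n(H(-42), -1395) - g(Z(7 - 1*6, 31)) = (-234/257 + 32 - 1395) - 1*0 = -350525/257 + 0 = -350525/257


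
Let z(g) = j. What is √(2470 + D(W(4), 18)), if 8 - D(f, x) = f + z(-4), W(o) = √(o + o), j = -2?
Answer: √(2480 - 2*√2) ≈ 49.771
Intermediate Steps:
z(g) = -2
W(o) = √2*√o (W(o) = √(2*o) = √2*√o)
D(f, x) = 10 - f (D(f, x) = 8 - (f - 2) = 8 - (-2 + f) = 8 + (2 - f) = 10 - f)
√(2470 + D(W(4), 18)) = √(2470 + (10 - √2*√4)) = √(2470 + (10 - √2*2)) = √(2470 + (10 - 2*√2)) = √(2480 - 2*√2)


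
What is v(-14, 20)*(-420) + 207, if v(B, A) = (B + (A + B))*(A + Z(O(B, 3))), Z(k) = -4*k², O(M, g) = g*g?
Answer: -1021233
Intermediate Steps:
O(M, g) = g²
v(B, A) = (-324 + A)*(A + 2*B) (v(B, A) = (B + (A + B))*(A - 4*(3²)²) = (A + 2*B)*(A - 4*9²) = (A + 2*B)*(A - 4*81) = (A + 2*B)*(A - 324) = (A + 2*B)*(-324 + A) = (-324 + A)*(A + 2*B))
v(-14, 20)*(-420) + 207 = (20² - 648*(-14) - 324*20 + 2*20*(-14))*(-420) + 207 = (400 + 9072 - 6480 - 560)*(-420) + 207 = 2432*(-420) + 207 = -1021440 + 207 = -1021233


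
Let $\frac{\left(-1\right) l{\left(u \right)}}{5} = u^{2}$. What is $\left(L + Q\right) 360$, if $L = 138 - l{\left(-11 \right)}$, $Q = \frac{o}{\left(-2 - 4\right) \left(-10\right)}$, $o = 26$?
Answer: $267636$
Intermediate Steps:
$Q = \frac{13}{30}$ ($Q = \frac{26}{\left(-2 - 4\right) \left(-10\right)} = \frac{26}{\left(-6\right) \left(-10\right)} = \frac{26}{60} = 26 \cdot \frac{1}{60} = \frac{13}{30} \approx 0.43333$)
$l{\left(u \right)} = - 5 u^{2}$
$L = 743$ ($L = 138 - - 5 \left(-11\right)^{2} = 138 - \left(-5\right) 121 = 138 - -605 = 138 + 605 = 743$)
$\left(L + Q\right) 360 = \left(743 + \frac{13}{30}\right) 360 = \frac{22303}{30} \cdot 360 = 267636$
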